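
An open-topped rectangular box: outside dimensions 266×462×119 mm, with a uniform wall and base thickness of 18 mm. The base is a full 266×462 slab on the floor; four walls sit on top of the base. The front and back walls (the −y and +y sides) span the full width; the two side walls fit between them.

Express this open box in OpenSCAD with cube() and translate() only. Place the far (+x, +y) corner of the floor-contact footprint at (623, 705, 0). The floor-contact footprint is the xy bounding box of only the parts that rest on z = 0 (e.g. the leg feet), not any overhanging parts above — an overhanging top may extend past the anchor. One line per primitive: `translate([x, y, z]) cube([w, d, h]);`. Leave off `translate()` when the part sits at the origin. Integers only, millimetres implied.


translate([357, 243, 0]) cube([266, 462, 18]);
translate([357, 243, 18]) cube([266, 18, 101]);
translate([357, 687, 18]) cube([266, 18, 101]);
translate([357, 261, 18]) cube([18, 426, 101]);
translate([605, 261, 18]) cube([18, 426, 101]);


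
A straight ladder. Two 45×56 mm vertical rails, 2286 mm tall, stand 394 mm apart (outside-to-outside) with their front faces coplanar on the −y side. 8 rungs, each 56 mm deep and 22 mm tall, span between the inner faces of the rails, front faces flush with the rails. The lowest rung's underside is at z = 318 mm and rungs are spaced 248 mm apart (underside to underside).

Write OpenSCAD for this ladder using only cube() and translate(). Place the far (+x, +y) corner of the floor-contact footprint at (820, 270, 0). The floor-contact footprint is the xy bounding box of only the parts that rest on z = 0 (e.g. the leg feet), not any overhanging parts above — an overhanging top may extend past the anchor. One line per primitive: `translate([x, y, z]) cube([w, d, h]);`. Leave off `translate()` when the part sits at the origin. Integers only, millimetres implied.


translate([426, 214, 0]) cube([45, 56, 2286]);
translate([775, 214, 0]) cube([45, 56, 2286]);
translate([471, 214, 318]) cube([304, 56, 22]);
translate([471, 214, 566]) cube([304, 56, 22]);
translate([471, 214, 814]) cube([304, 56, 22]);
translate([471, 214, 1062]) cube([304, 56, 22]);
translate([471, 214, 1310]) cube([304, 56, 22]);
translate([471, 214, 1558]) cube([304, 56, 22]);
translate([471, 214, 1806]) cube([304, 56, 22]);
translate([471, 214, 2054]) cube([304, 56, 22]);


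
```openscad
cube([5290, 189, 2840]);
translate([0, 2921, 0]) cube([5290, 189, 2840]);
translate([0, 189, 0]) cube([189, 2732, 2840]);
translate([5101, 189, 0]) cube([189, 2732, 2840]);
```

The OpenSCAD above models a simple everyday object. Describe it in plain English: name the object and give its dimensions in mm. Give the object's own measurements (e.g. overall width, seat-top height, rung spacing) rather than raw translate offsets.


The wall frame of a small rectangular building: four walls, each 2840 mm tall and 189 mm thick, enclosing a footprint 5290 mm (x) by 3110 mm (y) outside-to-outside, with no floor or roof. The front and back walls (the −y and +y sides) span the full width; the two side walls fit between them.


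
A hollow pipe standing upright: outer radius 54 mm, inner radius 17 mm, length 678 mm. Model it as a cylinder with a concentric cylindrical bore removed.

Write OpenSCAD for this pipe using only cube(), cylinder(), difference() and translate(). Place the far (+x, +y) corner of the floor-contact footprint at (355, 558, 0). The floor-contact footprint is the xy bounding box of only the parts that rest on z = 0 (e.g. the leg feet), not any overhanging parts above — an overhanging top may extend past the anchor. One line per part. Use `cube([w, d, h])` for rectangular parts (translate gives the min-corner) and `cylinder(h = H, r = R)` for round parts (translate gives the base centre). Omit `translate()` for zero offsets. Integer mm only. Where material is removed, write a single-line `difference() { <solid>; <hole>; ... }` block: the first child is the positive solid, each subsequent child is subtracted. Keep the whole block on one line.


difference() { translate([301, 504, 0]) cylinder(h = 678, r = 54); translate([301, 504, 0]) cylinder(h = 678, r = 17); }


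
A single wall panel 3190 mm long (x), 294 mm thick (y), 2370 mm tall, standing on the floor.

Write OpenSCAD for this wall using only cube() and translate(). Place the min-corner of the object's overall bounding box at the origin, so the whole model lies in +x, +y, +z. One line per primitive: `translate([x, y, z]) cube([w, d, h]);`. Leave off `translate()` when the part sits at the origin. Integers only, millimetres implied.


cube([3190, 294, 2370]);


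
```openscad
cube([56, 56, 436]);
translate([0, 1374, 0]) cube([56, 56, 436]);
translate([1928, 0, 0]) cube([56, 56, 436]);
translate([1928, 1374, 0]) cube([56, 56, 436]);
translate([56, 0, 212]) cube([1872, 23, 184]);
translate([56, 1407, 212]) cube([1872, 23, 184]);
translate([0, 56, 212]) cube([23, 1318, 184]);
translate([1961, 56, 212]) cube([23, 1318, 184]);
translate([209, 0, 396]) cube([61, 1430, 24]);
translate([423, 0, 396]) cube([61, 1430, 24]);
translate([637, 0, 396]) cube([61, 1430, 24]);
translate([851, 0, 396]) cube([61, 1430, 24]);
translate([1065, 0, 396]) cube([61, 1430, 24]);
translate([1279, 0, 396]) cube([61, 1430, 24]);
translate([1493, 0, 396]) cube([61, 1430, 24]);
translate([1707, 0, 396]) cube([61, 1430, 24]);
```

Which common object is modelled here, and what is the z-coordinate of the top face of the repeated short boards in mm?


A bed frame. The slat-top height is 420 mm.

Four posts, four rails, and a row of slats — a bed frame. Slats sit on the rails at z = 212 + 184 = 396; with slat thickness 24, the top is 420 mm.


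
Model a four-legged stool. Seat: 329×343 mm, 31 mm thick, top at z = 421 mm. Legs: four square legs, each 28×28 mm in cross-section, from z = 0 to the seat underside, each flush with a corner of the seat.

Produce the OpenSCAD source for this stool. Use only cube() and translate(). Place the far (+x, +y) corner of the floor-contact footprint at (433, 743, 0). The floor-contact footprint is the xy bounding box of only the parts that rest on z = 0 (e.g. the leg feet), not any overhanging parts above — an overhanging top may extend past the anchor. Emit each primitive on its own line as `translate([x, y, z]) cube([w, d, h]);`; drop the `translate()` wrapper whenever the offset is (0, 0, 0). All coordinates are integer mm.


translate([104, 400, 390]) cube([329, 343, 31]);
translate([104, 400, 0]) cube([28, 28, 390]);
translate([405, 400, 0]) cube([28, 28, 390]);
translate([104, 715, 0]) cube([28, 28, 390]);
translate([405, 715, 0]) cube([28, 28, 390]);


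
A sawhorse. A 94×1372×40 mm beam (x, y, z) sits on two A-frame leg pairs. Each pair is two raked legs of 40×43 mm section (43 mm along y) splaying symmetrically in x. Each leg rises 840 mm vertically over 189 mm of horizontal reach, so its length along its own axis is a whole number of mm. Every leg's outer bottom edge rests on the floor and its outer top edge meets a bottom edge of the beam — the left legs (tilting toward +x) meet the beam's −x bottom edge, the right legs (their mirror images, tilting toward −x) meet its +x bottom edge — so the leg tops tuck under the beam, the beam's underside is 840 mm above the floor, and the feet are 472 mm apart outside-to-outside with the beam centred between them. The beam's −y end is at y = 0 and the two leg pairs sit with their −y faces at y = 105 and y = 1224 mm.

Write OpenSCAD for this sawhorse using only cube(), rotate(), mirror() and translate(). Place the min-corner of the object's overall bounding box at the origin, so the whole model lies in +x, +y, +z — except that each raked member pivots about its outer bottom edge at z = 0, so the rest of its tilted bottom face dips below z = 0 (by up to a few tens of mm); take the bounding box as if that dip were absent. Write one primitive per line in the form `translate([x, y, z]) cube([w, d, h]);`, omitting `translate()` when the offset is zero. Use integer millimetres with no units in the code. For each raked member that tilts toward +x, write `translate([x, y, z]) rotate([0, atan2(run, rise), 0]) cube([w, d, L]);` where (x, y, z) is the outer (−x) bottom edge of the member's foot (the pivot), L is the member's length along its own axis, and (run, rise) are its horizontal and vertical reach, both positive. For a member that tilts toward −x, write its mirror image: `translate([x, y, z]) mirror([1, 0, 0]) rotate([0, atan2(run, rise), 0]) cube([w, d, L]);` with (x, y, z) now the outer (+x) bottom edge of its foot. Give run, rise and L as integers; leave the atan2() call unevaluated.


translate([189, 0, 840]) cube([94, 1372, 40]);
translate([0, 105, 0]) rotate([0, atan2(189, 840), 0]) cube([40, 43, 861]);
translate([472, 105, 0]) mirror([1, 0, 0]) rotate([0, atan2(189, 840), 0]) cube([40, 43, 861]);
translate([0, 1224, 0]) rotate([0, atan2(189, 840), 0]) cube([40, 43, 861]);
translate([472, 1224, 0]) mirror([1, 0, 0]) rotate([0, atan2(189, 840), 0]) cube([40, 43, 861]);


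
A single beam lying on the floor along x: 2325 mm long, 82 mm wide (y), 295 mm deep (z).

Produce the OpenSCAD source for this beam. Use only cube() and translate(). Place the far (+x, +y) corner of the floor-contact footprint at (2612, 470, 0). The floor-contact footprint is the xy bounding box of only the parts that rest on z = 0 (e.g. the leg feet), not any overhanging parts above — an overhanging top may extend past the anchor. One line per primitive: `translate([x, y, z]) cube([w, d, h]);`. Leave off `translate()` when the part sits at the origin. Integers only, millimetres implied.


translate([287, 388, 0]) cube([2325, 82, 295]);


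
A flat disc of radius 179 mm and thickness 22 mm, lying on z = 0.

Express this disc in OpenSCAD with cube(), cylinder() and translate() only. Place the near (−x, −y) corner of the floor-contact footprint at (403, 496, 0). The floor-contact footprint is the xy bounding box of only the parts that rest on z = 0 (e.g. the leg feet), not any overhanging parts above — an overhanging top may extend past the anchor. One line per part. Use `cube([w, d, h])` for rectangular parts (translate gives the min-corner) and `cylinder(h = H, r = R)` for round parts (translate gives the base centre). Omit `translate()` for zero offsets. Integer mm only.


translate([582, 675, 0]) cylinder(h = 22, r = 179);


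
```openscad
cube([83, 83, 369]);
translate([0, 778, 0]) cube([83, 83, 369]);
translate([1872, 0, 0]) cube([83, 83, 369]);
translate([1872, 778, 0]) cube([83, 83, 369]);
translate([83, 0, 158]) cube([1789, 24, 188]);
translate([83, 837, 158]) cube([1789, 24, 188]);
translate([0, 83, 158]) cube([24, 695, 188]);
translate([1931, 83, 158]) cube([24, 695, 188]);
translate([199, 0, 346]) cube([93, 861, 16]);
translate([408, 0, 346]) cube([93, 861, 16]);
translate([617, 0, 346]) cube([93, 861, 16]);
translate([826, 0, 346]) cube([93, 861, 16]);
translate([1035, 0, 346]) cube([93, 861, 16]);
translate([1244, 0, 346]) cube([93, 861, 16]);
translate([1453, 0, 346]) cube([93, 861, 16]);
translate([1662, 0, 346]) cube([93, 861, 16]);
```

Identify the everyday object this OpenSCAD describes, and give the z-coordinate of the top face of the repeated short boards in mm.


A bed frame. The slat-top height is 362 mm.

Four posts, four rails, and a row of slats — a bed frame. Slats sit on the rails at z = 158 + 188 = 346; with slat thickness 16, the top is 362 mm.


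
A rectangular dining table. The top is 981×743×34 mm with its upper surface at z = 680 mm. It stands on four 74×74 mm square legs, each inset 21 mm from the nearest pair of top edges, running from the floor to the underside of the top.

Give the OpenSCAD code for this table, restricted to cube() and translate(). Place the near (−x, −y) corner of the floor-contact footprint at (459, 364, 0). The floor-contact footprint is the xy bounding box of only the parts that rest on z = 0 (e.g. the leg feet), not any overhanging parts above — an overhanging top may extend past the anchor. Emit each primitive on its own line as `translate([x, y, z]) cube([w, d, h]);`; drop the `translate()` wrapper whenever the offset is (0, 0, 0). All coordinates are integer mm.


translate([438, 343, 646]) cube([981, 743, 34]);
translate([459, 364, 0]) cube([74, 74, 646]);
translate([1324, 364, 0]) cube([74, 74, 646]);
translate([459, 991, 0]) cube([74, 74, 646]);
translate([1324, 991, 0]) cube([74, 74, 646]);


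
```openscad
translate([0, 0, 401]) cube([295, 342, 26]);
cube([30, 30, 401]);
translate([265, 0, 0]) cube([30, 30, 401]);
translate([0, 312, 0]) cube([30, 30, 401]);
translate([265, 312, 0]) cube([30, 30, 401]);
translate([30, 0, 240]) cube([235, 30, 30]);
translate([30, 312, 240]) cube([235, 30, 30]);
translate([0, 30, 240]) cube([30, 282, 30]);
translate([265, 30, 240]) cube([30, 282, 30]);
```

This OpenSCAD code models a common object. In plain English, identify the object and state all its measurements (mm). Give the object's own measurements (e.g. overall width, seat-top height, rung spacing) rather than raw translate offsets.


A four-legged stool. The seat is a 295×342×26 mm slab whose top surface is at z = 427 mm; four square legs, each 30×30 mm in cross-section, run from the floor (z = 0) to the underside of the seat, each flush with a corner of the seat. Four stretchers, 30 mm wide and 30 mm tall, connect adjacent legs with their undersides at z = 240 mm, each running between the inner faces of the legs it joins and aligned with the legs' outer faces on the other axis.


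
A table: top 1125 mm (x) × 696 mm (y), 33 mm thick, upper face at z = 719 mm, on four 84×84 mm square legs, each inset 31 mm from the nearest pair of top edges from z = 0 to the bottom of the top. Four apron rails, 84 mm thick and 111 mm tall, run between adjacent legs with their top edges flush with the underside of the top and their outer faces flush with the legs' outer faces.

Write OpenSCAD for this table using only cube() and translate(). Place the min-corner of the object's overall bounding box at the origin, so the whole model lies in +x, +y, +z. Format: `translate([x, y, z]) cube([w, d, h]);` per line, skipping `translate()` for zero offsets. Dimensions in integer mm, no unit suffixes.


translate([0, 0, 686]) cube([1125, 696, 33]);
translate([31, 31, 0]) cube([84, 84, 686]);
translate([1010, 31, 0]) cube([84, 84, 686]);
translate([31, 581, 0]) cube([84, 84, 686]);
translate([1010, 581, 0]) cube([84, 84, 686]);
translate([115, 31, 575]) cube([895, 84, 111]);
translate([115, 581, 575]) cube([895, 84, 111]);
translate([31, 115, 575]) cube([84, 466, 111]);
translate([1010, 115, 575]) cube([84, 466, 111]);


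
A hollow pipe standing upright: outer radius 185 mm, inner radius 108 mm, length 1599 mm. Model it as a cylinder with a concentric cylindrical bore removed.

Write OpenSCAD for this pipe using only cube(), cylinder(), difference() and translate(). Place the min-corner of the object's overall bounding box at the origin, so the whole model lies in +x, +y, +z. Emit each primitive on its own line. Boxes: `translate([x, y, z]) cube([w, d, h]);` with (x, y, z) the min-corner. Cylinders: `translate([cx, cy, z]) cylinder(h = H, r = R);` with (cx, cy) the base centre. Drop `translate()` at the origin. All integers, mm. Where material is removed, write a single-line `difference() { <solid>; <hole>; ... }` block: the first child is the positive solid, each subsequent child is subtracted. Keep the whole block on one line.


difference() { translate([185, 185, 0]) cylinder(h = 1599, r = 185); translate([185, 185, 0]) cylinder(h = 1599, r = 108); }


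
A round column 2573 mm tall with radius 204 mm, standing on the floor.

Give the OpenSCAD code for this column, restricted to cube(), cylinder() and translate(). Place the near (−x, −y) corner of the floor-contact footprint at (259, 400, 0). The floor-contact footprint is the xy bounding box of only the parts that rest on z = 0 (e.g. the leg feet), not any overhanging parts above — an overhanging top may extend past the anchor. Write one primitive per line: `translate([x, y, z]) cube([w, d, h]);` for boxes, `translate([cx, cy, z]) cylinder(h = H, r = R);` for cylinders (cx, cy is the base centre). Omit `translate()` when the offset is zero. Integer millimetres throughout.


translate([463, 604, 0]) cylinder(h = 2573, r = 204);


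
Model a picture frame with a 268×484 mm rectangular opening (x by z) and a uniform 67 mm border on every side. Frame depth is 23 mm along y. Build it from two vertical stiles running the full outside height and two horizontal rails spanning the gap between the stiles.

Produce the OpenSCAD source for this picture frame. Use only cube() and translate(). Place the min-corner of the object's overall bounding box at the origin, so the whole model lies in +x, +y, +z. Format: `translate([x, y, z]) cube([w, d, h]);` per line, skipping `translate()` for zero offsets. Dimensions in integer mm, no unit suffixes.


cube([67, 23, 618]);
translate([335, 0, 0]) cube([67, 23, 618]);
translate([67, 0, 0]) cube([268, 23, 67]);
translate([67, 0, 551]) cube([268, 23, 67]);


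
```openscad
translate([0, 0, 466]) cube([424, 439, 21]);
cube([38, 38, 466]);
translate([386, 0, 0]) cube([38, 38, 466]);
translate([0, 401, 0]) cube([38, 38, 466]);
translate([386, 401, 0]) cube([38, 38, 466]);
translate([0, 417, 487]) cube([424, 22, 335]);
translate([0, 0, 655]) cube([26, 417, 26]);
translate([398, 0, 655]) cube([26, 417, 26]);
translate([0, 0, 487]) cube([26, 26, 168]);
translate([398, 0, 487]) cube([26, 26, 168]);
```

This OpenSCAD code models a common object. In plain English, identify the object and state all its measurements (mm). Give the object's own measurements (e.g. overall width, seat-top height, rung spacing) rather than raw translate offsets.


A chair. The seat is a 424×439×21 mm slab with its top at z = 487 mm, on four 38×38 mm corner legs (flush with the seat edges, standing on z = 0). A flat backrest 22 mm thick, 335 mm tall, spans the full seat width and rises from the seat top along its +y edge, rear face flush with the rear of the seat. Two armrests of 26×26 mm section run along each side from the seat's front edge to the front of the backrest, top faces 194 mm above the seat top and outer faces flush with the seat's x-edges; a 26×26 mm post under the front of each armrest stands on the seat at the front corner.


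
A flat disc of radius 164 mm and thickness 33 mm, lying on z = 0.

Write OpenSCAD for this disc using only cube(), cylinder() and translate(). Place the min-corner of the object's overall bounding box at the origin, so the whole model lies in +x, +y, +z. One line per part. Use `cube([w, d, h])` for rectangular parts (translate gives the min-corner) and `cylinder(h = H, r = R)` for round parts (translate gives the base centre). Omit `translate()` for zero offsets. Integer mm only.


translate([164, 164, 0]) cylinder(h = 33, r = 164);


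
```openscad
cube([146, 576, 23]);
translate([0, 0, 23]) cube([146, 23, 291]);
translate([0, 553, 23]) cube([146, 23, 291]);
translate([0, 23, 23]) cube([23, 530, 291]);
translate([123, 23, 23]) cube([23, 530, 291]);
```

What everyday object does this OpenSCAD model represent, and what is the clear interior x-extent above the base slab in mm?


An open box. The internal width is 100 mm.

A 146×576 base slab with four walls standing on it — an open box. The base is 146 mm wide and the walls are 23 mm thick, so the internal width is 146 − 2 × 23 = 100 mm.


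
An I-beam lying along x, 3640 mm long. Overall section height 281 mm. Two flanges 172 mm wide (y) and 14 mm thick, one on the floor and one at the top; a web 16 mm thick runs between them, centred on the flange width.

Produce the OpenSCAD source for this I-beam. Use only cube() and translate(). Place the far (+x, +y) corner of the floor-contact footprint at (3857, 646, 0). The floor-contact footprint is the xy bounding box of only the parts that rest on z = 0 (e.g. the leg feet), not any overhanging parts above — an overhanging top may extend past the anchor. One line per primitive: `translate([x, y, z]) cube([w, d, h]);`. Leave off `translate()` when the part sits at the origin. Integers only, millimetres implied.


translate([217, 474, 0]) cube([3640, 172, 14]);
translate([217, 552, 14]) cube([3640, 16, 253]);
translate([217, 474, 267]) cube([3640, 172, 14]);


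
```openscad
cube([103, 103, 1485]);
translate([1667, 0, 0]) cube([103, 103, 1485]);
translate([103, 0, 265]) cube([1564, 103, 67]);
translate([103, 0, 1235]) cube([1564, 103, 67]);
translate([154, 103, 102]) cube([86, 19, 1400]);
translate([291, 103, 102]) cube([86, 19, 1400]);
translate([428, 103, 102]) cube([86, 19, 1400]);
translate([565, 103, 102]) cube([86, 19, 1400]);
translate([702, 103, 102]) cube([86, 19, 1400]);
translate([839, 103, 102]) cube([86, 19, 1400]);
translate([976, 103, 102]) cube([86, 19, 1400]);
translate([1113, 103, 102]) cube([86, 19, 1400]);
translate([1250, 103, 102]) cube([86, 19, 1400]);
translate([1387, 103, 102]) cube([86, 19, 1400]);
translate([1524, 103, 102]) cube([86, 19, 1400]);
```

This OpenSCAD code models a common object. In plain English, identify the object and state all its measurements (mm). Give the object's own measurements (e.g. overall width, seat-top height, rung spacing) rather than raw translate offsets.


A fence section. Two 103×103 mm posts, 1485 mm tall, stand on the floor with a clear span of 1564 mm between their inner faces. Two horizontal rails of 103×67 mm section span the gap between the posts with their undersides at z = 265 mm and z = 1235 mm, flush with the posts' −y face. 11 pickets, each 86 mm wide, 19 mm thick and 1400 mm tall, are fixed to the +y face of the rails with their bottoms at z = 102 mm, spaced across the span with a 51 mm gap after the −x post and between neighbouring pickets, with 57 mm left before the +x post.


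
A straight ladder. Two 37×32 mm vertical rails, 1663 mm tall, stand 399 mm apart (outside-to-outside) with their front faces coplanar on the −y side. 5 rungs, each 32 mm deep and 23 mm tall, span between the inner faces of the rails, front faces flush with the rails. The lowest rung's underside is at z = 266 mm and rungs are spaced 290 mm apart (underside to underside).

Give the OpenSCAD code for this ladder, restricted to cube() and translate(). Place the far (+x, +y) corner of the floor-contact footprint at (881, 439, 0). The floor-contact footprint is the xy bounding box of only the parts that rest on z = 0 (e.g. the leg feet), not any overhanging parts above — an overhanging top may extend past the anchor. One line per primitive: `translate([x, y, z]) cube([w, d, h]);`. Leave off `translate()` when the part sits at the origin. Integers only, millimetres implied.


translate([482, 407, 0]) cube([37, 32, 1663]);
translate([844, 407, 0]) cube([37, 32, 1663]);
translate([519, 407, 266]) cube([325, 32, 23]);
translate([519, 407, 556]) cube([325, 32, 23]);
translate([519, 407, 846]) cube([325, 32, 23]);
translate([519, 407, 1136]) cube([325, 32, 23]);
translate([519, 407, 1426]) cube([325, 32, 23]);


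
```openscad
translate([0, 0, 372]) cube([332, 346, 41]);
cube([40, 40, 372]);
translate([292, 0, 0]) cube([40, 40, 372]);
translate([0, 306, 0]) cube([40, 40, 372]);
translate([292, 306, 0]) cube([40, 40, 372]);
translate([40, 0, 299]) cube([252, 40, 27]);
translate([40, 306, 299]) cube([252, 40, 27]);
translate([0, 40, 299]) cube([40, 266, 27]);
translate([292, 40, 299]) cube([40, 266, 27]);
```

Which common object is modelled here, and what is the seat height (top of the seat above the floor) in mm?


A stool. The seat height is 413 mm.

A 332×346×41 slab at z = 372 on four corner posts — a stool. The seat top is 372 + 41 = 413 mm.


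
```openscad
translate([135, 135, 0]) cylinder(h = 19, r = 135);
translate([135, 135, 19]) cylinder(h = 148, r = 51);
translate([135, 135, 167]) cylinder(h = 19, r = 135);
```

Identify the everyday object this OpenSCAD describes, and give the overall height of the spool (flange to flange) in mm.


A spool. The overall height is 186 mm.

Three coaxial cylinders, large–small–large — a spool. Two 19 mm flanges and a 148 mm core give 19 + 148 + 19 = 186 mm.


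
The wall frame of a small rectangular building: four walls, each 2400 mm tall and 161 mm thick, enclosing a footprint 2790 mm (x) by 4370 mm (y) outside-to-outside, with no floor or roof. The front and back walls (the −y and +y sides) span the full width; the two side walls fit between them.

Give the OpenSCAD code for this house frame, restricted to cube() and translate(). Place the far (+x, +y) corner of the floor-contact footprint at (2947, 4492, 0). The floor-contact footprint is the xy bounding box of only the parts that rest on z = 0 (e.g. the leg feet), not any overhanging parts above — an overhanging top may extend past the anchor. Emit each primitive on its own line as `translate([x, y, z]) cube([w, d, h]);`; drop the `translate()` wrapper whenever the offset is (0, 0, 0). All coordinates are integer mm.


translate([157, 122, 0]) cube([2790, 161, 2400]);
translate([157, 4331, 0]) cube([2790, 161, 2400]);
translate([157, 283, 0]) cube([161, 4048, 2400]);
translate([2786, 283, 0]) cube([161, 4048, 2400]);


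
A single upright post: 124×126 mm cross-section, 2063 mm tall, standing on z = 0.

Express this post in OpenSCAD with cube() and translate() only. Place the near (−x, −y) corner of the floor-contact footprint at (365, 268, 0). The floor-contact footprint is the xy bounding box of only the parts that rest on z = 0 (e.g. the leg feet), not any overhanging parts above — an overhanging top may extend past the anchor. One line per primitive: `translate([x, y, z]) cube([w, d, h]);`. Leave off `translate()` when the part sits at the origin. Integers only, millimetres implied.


translate([365, 268, 0]) cube([124, 126, 2063]);


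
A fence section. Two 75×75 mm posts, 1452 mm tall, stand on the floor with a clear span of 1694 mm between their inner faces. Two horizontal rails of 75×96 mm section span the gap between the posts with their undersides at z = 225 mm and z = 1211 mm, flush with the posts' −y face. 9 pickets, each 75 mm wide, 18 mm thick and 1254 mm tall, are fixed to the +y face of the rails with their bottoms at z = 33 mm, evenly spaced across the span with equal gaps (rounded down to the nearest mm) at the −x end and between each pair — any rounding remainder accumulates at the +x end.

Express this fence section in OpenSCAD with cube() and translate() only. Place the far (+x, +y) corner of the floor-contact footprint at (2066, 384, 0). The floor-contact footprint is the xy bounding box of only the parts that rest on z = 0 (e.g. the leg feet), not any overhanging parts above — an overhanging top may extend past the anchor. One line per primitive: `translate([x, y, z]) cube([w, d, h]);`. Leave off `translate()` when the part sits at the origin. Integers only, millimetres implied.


translate([222, 309, 0]) cube([75, 75, 1452]);
translate([1991, 309, 0]) cube([75, 75, 1452]);
translate([297, 309, 225]) cube([1694, 75, 96]);
translate([297, 309, 1211]) cube([1694, 75, 96]);
translate([398, 384, 33]) cube([75, 18, 1254]);
translate([574, 384, 33]) cube([75, 18, 1254]);
translate([750, 384, 33]) cube([75, 18, 1254]);
translate([926, 384, 33]) cube([75, 18, 1254]);
translate([1102, 384, 33]) cube([75, 18, 1254]);
translate([1278, 384, 33]) cube([75, 18, 1254]);
translate([1454, 384, 33]) cube([75, 18, 1254]);
translate([1630, 384, 33]) cube([75, 18, 1254]);
translate([1806, 384, 33]) cube([75, 18, 1254]);


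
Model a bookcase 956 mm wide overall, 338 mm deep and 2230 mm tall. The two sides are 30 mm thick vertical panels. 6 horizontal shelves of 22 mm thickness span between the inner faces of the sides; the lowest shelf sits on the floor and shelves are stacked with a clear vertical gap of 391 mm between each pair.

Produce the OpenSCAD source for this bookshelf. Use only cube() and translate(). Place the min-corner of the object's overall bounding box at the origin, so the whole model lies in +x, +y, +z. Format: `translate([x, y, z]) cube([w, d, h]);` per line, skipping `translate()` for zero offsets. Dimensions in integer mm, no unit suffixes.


cube([30, 338, 2230]);
translate([926, 0, 0]) cube([30, 338, 2230]);
translate([30, 0, 0]) cube([896, 338, 22]);
translate([30, 0, 413]) cube([896, 338, 22]);
translate([30, 0, 826]) cube([896, 338, 22]);
translate([30, 0, 1239]) cube([896, 338, 22]);
translate([30, 0, 1652]) cube([896, 338, 22]);
translate([30, 0, 2065]) cube([896, 338, 22]);


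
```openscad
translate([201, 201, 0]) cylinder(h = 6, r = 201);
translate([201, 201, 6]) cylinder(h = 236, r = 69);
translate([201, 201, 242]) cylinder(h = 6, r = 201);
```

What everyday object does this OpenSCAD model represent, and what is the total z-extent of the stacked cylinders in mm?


A spool. The overall height is 248 mm.

Three coaxial cylinders, large–small–large — a spool. Two 6 mm flanges and a 236 mm core give 6 + 236 + 6 = 248 mm.


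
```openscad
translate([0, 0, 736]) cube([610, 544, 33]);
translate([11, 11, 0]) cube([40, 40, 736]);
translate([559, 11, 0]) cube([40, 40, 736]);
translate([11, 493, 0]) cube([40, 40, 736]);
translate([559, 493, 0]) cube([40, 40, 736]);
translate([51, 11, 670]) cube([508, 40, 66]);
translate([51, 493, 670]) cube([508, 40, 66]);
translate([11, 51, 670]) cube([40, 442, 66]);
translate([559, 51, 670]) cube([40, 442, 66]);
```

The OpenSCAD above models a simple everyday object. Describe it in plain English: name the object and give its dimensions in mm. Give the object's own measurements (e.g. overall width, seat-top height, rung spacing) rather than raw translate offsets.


A table: top 610 mm (x) × 544 mm (y), 33 mm thick, upper face at z = 769 mm, on four 40×40 mm square legs, each inset 11 mm from the nearest pair of top edges from z = 0 to the bottom of the top. Four apron rails, 40 mm thick and 66 mm tall, run between adjacent legs with their top edges flush with the underside of the top and their outer faces flush with the legs' outer faces.


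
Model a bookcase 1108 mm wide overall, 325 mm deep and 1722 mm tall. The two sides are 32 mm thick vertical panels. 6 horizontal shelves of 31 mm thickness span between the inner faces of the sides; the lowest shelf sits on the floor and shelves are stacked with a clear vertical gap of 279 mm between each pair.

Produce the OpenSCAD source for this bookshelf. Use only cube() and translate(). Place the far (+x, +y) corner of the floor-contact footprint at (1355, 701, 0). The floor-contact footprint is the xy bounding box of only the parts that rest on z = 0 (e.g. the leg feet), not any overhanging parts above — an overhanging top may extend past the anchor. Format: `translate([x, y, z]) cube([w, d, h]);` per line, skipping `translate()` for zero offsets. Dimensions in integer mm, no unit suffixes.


translate([247, 376, 0]) cube([32, 325, 1722]);
translate([1323, 376, 0]) cube([32, 325, 1722]);
translate([279, 376, 0]) cube([1044, 325, 31]);
translate([279, 376, 310]) cube([1044, 325, 31]);
translate([279, 376, 620]) cube([1044, 325, 31]);
translate([279, 376, 930]) cube([1044, 325, 31]);
translate([279, 376, 1240]) cube([1044, 325, 31]);
translate([279, 376, 1550]) cube([1044, 325, 31]);


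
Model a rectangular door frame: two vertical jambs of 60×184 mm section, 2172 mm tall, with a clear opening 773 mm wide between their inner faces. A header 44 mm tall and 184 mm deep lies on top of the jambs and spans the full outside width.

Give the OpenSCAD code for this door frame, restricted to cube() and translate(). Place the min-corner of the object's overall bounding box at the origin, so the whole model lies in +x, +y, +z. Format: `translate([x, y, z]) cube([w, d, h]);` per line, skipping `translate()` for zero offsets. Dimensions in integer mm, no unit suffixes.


cube([60, 184, 2172]);
translate([833, 0, 0]) cube([60, 184, 2172]);
translate([0, 0, 2172]) cube([893, 184, 44]);


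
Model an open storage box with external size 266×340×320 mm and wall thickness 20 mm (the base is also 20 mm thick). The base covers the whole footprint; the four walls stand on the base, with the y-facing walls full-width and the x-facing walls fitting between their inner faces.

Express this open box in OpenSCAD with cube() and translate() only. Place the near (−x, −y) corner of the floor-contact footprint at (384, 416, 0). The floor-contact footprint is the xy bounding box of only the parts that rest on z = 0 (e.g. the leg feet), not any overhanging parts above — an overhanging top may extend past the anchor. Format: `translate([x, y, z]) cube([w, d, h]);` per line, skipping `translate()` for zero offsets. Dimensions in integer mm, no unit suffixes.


translate([384, 416, 0]) cube([266, 340, 20]);
translate([384, 416, 20]) cube([266, 20, 300]);
translate([384, 736, 20]) cube([266, 20, 300]);
translate([384, 436, 20]) cube([20, 300, 300]);
translate([630, 436, 20]) cube([20, 300, 300]);


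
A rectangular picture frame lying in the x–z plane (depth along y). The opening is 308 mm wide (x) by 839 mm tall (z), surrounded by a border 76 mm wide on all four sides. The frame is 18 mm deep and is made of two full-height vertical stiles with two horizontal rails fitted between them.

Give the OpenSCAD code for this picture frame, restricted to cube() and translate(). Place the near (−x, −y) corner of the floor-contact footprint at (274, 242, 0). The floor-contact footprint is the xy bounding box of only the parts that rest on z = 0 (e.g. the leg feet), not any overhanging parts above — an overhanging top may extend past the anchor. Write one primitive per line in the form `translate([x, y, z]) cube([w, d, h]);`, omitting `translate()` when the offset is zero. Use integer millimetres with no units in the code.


translate([274, 242, 0]) cube([76, 18, 991]);
translate([658, 242, 0]) cube([76, 18, 991]);
translate([350, 242, 0]) cube([308, 18, 76]);
translate([350, 242, 915]) cube([308, 18, 76]);


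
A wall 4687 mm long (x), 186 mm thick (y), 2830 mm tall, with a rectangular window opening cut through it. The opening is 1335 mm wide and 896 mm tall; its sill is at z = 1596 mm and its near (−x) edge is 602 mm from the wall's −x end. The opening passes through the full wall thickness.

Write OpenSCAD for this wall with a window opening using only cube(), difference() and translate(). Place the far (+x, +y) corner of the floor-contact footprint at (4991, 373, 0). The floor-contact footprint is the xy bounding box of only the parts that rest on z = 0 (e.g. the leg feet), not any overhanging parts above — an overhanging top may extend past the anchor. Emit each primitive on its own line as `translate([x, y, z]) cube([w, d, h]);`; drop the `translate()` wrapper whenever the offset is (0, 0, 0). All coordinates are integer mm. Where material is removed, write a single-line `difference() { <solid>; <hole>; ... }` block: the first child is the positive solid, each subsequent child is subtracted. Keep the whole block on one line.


difference() { translate([304, 187, 0]) cube([4687, 186, 2830]); translate([906, 187, 1596]) cube([1335, 186, 896]); }


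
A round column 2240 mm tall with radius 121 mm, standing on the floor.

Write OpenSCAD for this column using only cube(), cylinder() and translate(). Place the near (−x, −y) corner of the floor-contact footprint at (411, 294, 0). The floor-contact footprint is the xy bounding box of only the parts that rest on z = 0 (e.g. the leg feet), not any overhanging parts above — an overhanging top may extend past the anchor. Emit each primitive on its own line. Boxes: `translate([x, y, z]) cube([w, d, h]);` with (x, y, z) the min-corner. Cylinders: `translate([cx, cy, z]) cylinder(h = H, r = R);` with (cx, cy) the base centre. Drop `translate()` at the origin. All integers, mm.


translate([532, 415, 0]) cylinder(h = 2240, r = 121);


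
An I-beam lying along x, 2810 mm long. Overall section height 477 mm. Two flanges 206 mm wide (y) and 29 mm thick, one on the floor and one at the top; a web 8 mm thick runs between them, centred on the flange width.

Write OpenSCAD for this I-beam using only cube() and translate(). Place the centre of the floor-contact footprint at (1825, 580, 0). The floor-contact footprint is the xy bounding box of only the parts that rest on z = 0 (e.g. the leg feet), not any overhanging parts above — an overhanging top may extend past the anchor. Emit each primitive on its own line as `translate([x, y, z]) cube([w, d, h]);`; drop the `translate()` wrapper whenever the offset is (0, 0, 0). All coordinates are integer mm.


translate([420, 477, 0]) cube([2810, 206, 29]);
translate([420, 576, 29]) cube([2810, 8, 419]);
translate([420, 477, 448]) cube([2810, 206, 29]);


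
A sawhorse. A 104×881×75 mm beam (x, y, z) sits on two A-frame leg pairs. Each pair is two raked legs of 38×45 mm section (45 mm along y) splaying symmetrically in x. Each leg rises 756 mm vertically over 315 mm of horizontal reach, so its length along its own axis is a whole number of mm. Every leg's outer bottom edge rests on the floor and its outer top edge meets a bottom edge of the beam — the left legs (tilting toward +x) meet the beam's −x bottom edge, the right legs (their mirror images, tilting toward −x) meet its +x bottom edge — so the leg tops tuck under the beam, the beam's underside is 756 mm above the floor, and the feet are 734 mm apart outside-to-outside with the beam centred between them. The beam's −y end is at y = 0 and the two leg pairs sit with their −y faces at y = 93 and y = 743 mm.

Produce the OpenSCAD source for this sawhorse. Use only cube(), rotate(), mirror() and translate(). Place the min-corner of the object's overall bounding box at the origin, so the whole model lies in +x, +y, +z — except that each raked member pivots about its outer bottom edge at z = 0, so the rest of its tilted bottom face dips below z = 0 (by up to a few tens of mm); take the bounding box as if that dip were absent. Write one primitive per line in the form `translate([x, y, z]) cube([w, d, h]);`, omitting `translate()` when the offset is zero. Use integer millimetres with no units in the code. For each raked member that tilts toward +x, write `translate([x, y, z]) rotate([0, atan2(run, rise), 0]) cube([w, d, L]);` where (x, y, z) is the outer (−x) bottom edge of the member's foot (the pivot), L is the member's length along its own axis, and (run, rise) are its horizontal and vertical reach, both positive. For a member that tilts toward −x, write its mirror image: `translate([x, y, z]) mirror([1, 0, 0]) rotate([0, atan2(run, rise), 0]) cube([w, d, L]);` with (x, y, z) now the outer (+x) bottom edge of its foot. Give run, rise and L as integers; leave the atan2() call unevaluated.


translate([315, 0, 756]) cube([104, 881, 75]);
translate([0, 93, 0]) rotate([0, atan2(315, 756), 0]) cube([38, 45, 819]);
translate([734, 93, 0]) mirror([1, 0, 0]) rotate([0, atan2(315, 756), 0]) cube([38, 45, 819]);
translate([0, 743, 0]) rotate([0, atan2(315, 756), 0]) cube([38, 45, 819]);
translate([734, 743, 0]) mirror([1, 0, 0]) rotate([0, atan2(315, 756), 0]) cube([38, 45, 819]);


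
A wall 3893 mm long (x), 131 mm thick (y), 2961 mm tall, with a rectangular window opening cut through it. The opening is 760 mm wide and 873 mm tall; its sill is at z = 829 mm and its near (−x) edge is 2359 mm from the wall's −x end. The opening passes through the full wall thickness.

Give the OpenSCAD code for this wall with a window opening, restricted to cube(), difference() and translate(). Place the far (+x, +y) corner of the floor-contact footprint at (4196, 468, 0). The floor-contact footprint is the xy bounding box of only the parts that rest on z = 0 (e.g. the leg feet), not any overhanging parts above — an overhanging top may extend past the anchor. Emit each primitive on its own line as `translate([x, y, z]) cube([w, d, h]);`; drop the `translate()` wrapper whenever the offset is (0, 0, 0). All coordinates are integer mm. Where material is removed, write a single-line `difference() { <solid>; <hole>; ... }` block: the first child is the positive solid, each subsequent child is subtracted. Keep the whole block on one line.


difference() { translate([303, 337, 0]) cube([3893, 131, 2961]); translate([2662, 337, 829]) cube([760, 131, 873]); }
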